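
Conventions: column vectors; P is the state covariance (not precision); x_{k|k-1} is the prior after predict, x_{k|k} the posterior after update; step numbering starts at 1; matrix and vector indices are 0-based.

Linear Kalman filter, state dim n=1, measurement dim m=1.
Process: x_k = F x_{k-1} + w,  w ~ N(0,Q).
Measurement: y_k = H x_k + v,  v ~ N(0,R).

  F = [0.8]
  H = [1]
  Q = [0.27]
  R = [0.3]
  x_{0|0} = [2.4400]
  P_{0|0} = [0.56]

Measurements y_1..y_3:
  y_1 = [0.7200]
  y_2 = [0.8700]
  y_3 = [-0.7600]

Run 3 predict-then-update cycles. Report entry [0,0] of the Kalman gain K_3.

step 1: x^-=[1.9520]  P^-=[0.6284]  S=[0.9284]  K=[0.6769]  nu=[-1.2320]  x^+=[1.1181]  P^+=[0.2031]
step 2: x^-=[0.8945]  P^-=[0.4000]  S=[0.7000]  K=[0.5714]  nu=[-0.0245]  x^+=[0.8805]  P^+=[0.1714]
step 3: x^-=[0.7044]  P^-=[0.3797]  S=[0.6797]  K=[0.5586]  nu=[-1.4644]  x^+=[-0.1137]  P^+=[0.1676]

K[0,0] = 0.5586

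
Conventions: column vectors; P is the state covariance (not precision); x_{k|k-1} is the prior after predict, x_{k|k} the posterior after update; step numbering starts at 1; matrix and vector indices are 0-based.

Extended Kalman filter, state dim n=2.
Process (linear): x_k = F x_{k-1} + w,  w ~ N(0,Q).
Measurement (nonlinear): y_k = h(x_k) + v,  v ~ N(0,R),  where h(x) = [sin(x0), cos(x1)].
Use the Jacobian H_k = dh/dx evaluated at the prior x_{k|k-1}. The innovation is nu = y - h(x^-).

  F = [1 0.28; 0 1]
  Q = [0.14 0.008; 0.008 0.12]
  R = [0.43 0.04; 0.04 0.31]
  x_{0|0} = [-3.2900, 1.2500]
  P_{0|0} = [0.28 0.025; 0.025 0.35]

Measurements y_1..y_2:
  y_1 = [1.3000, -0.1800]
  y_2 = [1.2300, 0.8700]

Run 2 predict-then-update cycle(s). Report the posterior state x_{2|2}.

step 1: x^-=[-2.9400, 1.2500]  P^-=[0.4614 0.1310; 0.1310 0.4700]  H_jac=[-0.9797 0.0000; 0.0000 -0.9490]  S=[0.8729 0.1618; 0.1618 0.7333]  K=[-0.5072 -0.0576; -0.0357 -0.6004]  nu=[1.5002, -0.4953]  x^+=[-3.6724, 1.4937]  P^+=[0.2250 0.0402; 0.0402 0.1976]
step 2: x^-=[-3.2542, 1.4937]  P^-=[0.4030 0.1035; 0.1035 0.3176]  H_jac=[-0.9937 0.0000; 0.0000 -0.9970]  S=[0.8279 0.1426; 0.1426 0.6257]  K=[-0.4738 -0.0570; -0.0386 -0.4973]  nu=[1.1177, 0.7930]  x^+=[-3.8290, 1.0562]  P^+=[0.2073 0.0367; 0.0367 0.1562]

x_post = [-3.8290, 1.0562]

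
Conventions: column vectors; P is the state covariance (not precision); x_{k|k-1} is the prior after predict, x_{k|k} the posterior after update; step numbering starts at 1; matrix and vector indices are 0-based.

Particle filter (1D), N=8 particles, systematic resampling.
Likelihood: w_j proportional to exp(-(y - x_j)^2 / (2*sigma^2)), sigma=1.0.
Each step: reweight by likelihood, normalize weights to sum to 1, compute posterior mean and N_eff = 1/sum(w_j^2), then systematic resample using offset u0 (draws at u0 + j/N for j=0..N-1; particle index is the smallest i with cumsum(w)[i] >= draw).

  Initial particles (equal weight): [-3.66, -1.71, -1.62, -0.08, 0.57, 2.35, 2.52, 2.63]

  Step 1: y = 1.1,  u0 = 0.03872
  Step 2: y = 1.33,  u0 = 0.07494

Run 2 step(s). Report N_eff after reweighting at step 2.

step 1: w=[0.0000, 0.0076, 0.0097, 0.1959, 0.3415, 0.1799, 0.1434, 0.1219]  mean=1.2551  Neff=4.4848  idx=[3, 3, 4, 4, 4, 5, 6, 7]
step 2: w=[0.0822, 0.0822, 0.1663, 0.1663, 0.1663, 0.1320, 0.1094, 0.0954]  mean=1.1078  Neff=7.4094  idx=[0, 2, 2, 3, 4, 5, 6, 7]

N_eff = 7.4094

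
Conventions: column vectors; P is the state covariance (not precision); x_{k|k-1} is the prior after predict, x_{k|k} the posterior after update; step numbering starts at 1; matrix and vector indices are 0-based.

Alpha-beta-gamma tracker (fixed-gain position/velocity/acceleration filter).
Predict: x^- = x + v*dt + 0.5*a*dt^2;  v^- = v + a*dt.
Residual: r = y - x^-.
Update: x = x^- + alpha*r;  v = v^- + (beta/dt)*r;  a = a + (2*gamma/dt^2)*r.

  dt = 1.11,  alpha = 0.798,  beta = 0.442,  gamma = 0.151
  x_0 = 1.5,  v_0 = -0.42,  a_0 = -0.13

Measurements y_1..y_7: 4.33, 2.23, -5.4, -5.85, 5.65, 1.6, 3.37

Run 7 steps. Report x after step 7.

step 1: x_pred=0.9537  r=3.3763  x^+=3.6480  v^+=0.7801  a^+=0.6976
step 2: x_pred=4.9437  r=-2.7137  x^+=2.7782  v^+=0.4738  a^+=0.0324
step 3: x_pred=3.3241  r=-8.7241  x^+=-3.6377  v^+=-2.9641  a^+=-2.1059
step 4: x_pred=-8.2252  r=2.3752  x^+=-6.3298  v^+=-4.3559  a^+=-1.5238
step 5: x_pred=-12.1035  r=17.7535  x^+=2.0638  v^+=1.0222  a^+=2.8278
step 6: x_pred=4.9405  r=-3.3405  x^+=2.2748  v^+=2.8309  a^+=2.0090
step 7: x_pred=6.6547  r=-3.2847  x^+=4.0335  v^+=3.7529  a^+=1.2039

x_post = 4.0335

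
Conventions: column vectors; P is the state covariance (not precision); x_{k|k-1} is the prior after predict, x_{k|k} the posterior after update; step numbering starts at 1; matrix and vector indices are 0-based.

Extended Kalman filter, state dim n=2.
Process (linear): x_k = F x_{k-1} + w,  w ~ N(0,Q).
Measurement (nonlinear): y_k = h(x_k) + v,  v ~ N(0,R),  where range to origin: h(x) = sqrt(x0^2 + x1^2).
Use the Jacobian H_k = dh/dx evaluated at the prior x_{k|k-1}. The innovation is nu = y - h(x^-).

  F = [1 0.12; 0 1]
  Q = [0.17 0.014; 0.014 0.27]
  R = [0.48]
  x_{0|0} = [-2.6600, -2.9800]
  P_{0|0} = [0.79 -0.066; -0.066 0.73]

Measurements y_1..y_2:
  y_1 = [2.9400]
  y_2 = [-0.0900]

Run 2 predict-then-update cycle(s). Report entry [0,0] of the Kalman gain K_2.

K[0,0] = -0.3776

step 1: x^-=[-3.0176, -2.9800]  P^-=[0.9547 0.0356; 0.0356 1.0000]  H_jac=[-0.7115 -0.7027]  S=[1.4926]  K=[-0.4718; -0.4877]  nu=[-1.3010]  x^+=[-2.4037, -2.3455]  P^+=[0.6224 -0.3079; -0.3079 0.6449]
step 2: x^-=[-2.6852, -2.3455]  P^-=[0.7278 -0.2165; -0.2165 0.9149]  H_jac=[-0.7531 -0.6579]  S=[1.0742]  K=[-0.3776; -0.4085]  nu=[-3.6553]  x^+=[-1.3048, -0.8522]  P^+=[0.5746 -0.3822; -0.3822 0.7357]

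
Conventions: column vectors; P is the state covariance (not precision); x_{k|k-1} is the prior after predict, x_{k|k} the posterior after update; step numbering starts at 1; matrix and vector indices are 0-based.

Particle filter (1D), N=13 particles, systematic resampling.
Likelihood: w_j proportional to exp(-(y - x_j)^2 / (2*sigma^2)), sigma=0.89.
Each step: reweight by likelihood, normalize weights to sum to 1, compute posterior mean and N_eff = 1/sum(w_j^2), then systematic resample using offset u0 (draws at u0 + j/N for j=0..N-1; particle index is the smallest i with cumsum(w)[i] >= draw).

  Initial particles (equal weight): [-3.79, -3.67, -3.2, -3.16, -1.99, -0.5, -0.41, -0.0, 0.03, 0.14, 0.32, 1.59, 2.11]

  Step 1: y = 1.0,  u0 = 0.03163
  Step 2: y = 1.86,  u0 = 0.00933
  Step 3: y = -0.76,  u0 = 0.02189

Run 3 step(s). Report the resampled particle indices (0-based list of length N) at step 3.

resampled_idx = [0, 0, 0, 0, 0, 0, 1, 1, 1, 2, 2, 2, 7]

step 1: w=[0.0000, 0.0000, 0.0000, 0.0000, 0.0008, 0.0569, 0.0671, 0.1251, 0.1299, 0.1475, 0.1757, 0.1889, 0.1081]  mean=0.5515  Neff=7.1298  idx=[5, 6, 7, 8, 8, 9, 9, 10, 10, 11, 11, 11, 12]
step 2: w=[0.0059, 0.0077, 0.0225, 0.0241, 0.0241, 0.0309, 0.0309, 0.0447, 0.0447, 0.1908, 0.1908, 0.1908, 0.1921]  mean=1.3479  Neff=6.5037  idx=[1, 5, 7, 9, 9, 9, 10, 10, 11, 11, 11, 12, 12]
step 3: w=[0.4095, 0.2653, 0.2119, 0.0135, 0.0135, 0.0135, 0.0135, 0.0135, 0.0135, 0.0135, 0.0135, 0.0024, 0.0024]  mean=0.1197  Neff=3.5152  idx=[0, 0, 0, 0, 0, 0, 1, 1, 1, 2, 2, 2, 7]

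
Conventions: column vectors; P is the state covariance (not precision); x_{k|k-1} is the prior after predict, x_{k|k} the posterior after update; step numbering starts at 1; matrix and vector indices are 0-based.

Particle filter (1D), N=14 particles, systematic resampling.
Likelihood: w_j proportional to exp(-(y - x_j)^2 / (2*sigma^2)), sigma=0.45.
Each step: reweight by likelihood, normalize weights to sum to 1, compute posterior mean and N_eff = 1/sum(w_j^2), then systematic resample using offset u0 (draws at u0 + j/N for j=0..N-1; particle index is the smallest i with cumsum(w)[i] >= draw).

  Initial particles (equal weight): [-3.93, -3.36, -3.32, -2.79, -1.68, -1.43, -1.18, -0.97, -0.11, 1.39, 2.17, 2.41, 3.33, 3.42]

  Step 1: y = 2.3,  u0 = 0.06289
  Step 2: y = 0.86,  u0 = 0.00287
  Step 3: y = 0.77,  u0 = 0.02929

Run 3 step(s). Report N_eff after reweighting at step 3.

N_eff = 13.3043

step 1: w=[0.0000, 0.0000, 0.0000, 0.0000, 0.0000, 0.0000, 0.0000, 0.0000, 0.0000, 0.0594, 0.4405, 0.4458, 0.0335, 0.0207]  mean=2.2954  Neff=2.5132  idx=[10, 10, 10, 10, 10, 10, 10, 11, 11, 11, 11, 11, 11, 13]
step 2: w=[0.1234, 0.1234, 0.1234, 0.1234, 0.1234, 0.1234, 0.1234, 0.0227, 0.0227, 0.0227, 0.0227, 0.0227, 0.0227, 0.0000]  mean=2.2026  Neff=9.1136  idx=[0, 0, 1, 1, 2, 2, 3, 4, 4, 5, 5, 6, 6, 9]
step 3: w=[0.0760, 0.0760, 0.0760, 0.0760, 0.0760, 0.0760, 0.0760, 0.0760, 0.0760, 0.0760, 0.0760, 0.0760, 0.0760, 0.0125]  mean=2.1730  Neff=13.3043  idx=[0, 1, 2, 3, 4, 5, 6, 6, 7, 8, 9, 10, 11, 12]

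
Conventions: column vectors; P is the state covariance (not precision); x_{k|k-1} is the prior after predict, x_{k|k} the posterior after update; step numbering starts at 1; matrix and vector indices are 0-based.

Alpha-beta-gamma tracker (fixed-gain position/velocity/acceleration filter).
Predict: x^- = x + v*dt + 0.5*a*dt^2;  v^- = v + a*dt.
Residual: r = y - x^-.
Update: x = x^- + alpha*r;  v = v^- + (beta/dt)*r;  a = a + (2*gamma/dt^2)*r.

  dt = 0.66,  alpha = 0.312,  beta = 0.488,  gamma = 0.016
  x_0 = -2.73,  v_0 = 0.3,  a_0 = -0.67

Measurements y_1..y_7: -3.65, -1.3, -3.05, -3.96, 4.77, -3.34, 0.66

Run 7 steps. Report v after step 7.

v_post = 0.7197

step 1: x_pred=-2.6779  r=-0.9721  x^+=-2.9812  v^+=-0.8609  a^+=-0.7414
step 2: x_pred=-3.7109  r=2.4109  x^+=-2.9587  v^+=0.4323  a^+=-0.5643
step 3: x_pred=-2.7963  r=-0.2537  x^+=-2.8754  v^+=-0.1277  a^+=-0.5829
step 4: x_pred=-3.0867  r=-0.8733  x^+=-3.3592  v^+=-1.1582  a^+=-0.6471
step 5: x_pred=-4.2645  r=9.0345  x^+=-1.4457  v^+=5.0948  a^+=0.0166
step 6: x_pred=1.9205  r=-5.2605  x^+=0.2792  v^+=1.2162  a^+=-0.3698
step 7: x_pred=1.0013  r=-0.3413  x^+=0.8948  v^+=0.7197  a^+=-0.3949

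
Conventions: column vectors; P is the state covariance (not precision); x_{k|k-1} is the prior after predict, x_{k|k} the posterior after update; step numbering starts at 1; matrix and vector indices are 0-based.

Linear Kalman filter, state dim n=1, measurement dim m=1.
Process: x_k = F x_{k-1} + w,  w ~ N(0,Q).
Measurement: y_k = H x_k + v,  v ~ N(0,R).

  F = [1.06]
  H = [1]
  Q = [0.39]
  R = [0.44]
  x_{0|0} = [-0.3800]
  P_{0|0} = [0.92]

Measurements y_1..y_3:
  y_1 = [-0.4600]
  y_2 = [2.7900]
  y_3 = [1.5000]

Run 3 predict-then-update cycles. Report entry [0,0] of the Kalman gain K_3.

K[0,0] = 0.6155

step 1: x^-=[-0.4028]  P^-=[1.4237]  S=[1.8637]  K=[0.7639]  nu=[-0.0572]  x^+=[-0.4465]  P^+=[0.3361]
step 2: x^-=[-0.4733]  P^-=[0.7677]  S=[1.2077]  K=[0.6357]  nu=[3.2633]  x^+=[1.6011]  P^+=[0.2797]
step 3: x^-=[1.6971]  P^-=[0.7043]  S=[1.1443]  K=[0.6155]  nu=[-0.1971]  x^+=[1.5758]  P^+=[0.2708]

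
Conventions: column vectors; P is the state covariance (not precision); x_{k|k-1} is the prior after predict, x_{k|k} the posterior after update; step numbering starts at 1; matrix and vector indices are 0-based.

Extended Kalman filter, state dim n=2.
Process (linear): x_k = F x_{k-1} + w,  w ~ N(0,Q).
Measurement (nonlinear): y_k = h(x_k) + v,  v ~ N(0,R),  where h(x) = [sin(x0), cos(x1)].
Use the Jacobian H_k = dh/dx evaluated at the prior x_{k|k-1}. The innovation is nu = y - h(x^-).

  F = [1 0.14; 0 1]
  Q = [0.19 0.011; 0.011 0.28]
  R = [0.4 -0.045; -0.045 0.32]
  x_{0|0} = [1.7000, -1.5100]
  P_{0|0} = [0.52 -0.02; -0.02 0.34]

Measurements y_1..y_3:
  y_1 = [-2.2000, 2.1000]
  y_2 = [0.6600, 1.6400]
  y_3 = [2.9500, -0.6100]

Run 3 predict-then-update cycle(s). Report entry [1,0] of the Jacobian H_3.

H_jac[1,0] = 0.0000

step 1: x^-=[1.4886, -1.5100]  P^-=[0.7111 0.0386; 0.0386 0.6200]  H_jac=[0.0821 0.0000; 0.0000 0.9982]  S=[0.4048 -0.0418; -0.0418 0.9377]  K=[0.1492 0.0477; 0.0764 0.6634]  nu=[-3.1966, 2.0392]  x^+=[1.1092, -0.4014]  P^+=[0.7005 0.0086; 0.0086 0.2092]
step 2: x^-=[1.0530, -0.4014]  P^-=[0.8970 0.0489; 0.0489 0.4892]  H_jac=[0.4950 0.0000; 0.0000 0.3907]  S=[0.6198 -0.0355; -0.0355 0.3947]  K=[0.7229 0.1135; 0.0672 0.4904]  nu=[-0.2089, 0.7195]  x^+=[0.9836, -0.0626]  P^+=[0.5739 0.0097; 0.0097 0.3939]
step 3: x^-=[0.9748, -0.0626]  P^-=[0.7743 0.0758; 0.0758 0.6739]  H_jac=[0.5613 0.0000; 0.0000 0.0626]  S=[0.6440 -0.0423; -0.0423 0.3226]  K=[0.6818 0.1042; 0.0753 0.1406]  nu=[2.1224, -1.6080]  x^+=[2.2543, -0.1288]  P^+=[0.4775 0.0424; 0.0424 0.6647]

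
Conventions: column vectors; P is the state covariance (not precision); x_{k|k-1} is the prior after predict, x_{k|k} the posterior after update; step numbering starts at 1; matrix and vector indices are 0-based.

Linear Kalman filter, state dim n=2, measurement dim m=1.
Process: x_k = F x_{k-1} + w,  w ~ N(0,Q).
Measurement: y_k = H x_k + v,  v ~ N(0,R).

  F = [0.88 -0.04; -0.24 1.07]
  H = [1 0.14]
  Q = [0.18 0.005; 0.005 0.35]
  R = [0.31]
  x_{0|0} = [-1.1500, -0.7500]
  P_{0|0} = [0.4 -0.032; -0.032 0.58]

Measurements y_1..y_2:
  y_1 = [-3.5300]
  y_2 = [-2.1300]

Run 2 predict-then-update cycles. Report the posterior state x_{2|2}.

step 1: x^-=[-0.9820, -0.5265]  P^-=[0.4929 -0.1347; -0.1347 1.0535]  S=[0.7859]  K=[0.6033; 0.0162]  nu=[-2.4743]  x^+=[-2.4746, -0.5666]  P^+=[0.2070 -0.1424; -0.1424 1.0533]
step 2: x^-=[-2.1550, -0.0124]  P^-=[0.3520 -0.2193; -0.2193 1.6410]  S=[0.6327]  K=[0.5078; 0.0165]  nu=[0.0267]  x^+=[-2.1414, -0.0120]  P^+=[0.1888 -0.2246; -0.2246 1.6408]

x_post = [-2.1414, -0.0120]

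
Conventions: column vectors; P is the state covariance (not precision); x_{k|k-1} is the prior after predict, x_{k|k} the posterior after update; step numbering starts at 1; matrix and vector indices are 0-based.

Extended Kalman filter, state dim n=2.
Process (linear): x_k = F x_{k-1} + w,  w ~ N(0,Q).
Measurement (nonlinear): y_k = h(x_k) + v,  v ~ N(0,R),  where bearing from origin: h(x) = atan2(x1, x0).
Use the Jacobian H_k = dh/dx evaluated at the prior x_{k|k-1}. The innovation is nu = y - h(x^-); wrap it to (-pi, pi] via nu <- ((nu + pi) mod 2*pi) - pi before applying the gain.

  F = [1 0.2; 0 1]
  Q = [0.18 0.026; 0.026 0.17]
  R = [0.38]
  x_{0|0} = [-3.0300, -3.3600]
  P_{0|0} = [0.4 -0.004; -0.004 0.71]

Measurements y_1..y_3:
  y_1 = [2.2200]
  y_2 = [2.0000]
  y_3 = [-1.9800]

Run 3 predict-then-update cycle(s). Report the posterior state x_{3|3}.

step 1: x^-=[-3.7020, -3.3600]  P^-=[0.6068 0.1640; 0.1640 0.8800]  H_jac=[0.1344 -0.1481]  S=[0.4037]  K=[0.1419; -0.2682]  nu=[-1.6586]  x^+=[-3.9373, -2.9151]  P^+=[0.5987 0.1794; 0.1794 0.8510]
step 2: x^-=[-4.5203, -2.9151]  P^-=[0.8845 0.3756; 0.3756 1.0210]  H_jac=[0.1008 -0.1562]  S=[0.4021]  K=[0.0757; -0.3026]  nu=[-1.7144]  x^+=[-4.6501, -2.3963]  P^+=[0.8822 0.3848; 0.3848 0.9841]
step 3: x^-=[-5.1294, -2.3963]  P^-=[1.2554 0.6076; 0.6076 1.1541]  H_jac=[0.0748 -0.1600]  S=[0.4020]  K=[-0.0084; -0.3464]  nu=[0.7245]  x^+=[-5.1355, -2.6473]  P^+=[1.2554 0.6064; 0.6064 1.1059]

x_post = [-5.1355, -2.6473]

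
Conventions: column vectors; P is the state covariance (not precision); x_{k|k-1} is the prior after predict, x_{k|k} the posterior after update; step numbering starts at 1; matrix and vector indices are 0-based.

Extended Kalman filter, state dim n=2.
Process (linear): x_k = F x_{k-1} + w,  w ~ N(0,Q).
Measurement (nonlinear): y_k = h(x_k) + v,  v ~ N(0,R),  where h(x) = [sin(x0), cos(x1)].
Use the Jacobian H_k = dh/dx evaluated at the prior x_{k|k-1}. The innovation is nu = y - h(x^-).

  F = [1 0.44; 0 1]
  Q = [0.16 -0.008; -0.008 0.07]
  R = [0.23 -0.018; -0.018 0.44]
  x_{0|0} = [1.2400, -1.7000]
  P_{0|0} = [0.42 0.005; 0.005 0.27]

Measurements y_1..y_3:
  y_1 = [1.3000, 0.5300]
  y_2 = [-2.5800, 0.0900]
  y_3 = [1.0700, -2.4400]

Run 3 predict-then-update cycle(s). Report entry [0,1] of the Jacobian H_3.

H_jac[0,1] = 0.0000

step 1: x^-=[0.4920, -1.7000]  P^-=[0.6367 0.1158; 0.1158 0.3400]  H_jac=[0.8814 0.0000; 0.0000 0.9917]  S=[0.7246 0.0832; 0.0832 0.7744]  K=[0.7669 0.0659; 0.0920 0.4255]  nu=[0.8276, 0.6588]  x^+=[1.1701, -1.3435]  P^+=[0.1988 0.0153; 0.0153 0.1871]
step 2: x^-=[0.5789, -1.3435]  P^-=[0.4085 0.0897; 0.0897 0.2571]  H_jac=[0.8370 0.0000; 0.0000 0.9743]  S=[0.5162 0.0551; 0.0551 0.6841]  K=[0.6544 0.0750; 0.1072 0.3576]  nu=[-3.1271, -0.1353]  x^+=[-1.4775, -1.7271]  P^+=[0.1782 0.0218; 0.0218 0.1595]
step 3: x^-=[-2.2374, -1.7271]  P^-=[0.3882 0.0840; 0.0840 0.2295]  H_jac=[-0.6184 0.0000; 0.0000 0.9878]  S=[0.3784 -0.0693; -0.0693 0.6639]  K=[-0.6234 0.0599; -0.0761 0.3335]  nu=[1.8559, -2.2843]  x^+=[-3.5311, -2.6303]  P^+=[0.2336 0.0380; 0.0380 0.1499]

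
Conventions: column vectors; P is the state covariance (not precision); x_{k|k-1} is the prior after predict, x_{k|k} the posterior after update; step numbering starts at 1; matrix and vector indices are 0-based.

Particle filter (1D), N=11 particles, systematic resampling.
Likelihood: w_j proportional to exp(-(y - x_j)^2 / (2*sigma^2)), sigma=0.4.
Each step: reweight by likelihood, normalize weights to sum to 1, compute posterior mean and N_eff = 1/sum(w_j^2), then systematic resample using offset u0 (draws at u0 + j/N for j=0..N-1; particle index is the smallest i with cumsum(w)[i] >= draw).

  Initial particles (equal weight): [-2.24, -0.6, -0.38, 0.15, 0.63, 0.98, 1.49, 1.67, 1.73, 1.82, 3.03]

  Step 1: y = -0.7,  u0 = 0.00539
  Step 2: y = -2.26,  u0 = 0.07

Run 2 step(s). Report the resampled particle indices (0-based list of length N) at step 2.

resampled_idx = [0, 1, 1, 2, 2, 3, 3, 4, 5, 5, 9]

step 1: w=[0.0003, 0.5371, 0.4024, 0.0579, 0.0022, 0.0001, 0.0000, 0.0000, 0.0000, 0.0000, 0.0000]  mean=-0.4657  Neff=2.2041  idx=[1, 1, 1, 1, 1, 1, 2, 2, 2, 2, 2]
step 2: w=[0.1553, 0.1553, 0.1553, 0.1553, 0.1553, 0.1553, 0.0136, 0.0136, 0.0136, 0.0136, 0.0136]  mean=-0.5850  Neff=6.8651  idx=[0, 1, 1, 2, 2, 3, 3, 4, 5, 5, 9]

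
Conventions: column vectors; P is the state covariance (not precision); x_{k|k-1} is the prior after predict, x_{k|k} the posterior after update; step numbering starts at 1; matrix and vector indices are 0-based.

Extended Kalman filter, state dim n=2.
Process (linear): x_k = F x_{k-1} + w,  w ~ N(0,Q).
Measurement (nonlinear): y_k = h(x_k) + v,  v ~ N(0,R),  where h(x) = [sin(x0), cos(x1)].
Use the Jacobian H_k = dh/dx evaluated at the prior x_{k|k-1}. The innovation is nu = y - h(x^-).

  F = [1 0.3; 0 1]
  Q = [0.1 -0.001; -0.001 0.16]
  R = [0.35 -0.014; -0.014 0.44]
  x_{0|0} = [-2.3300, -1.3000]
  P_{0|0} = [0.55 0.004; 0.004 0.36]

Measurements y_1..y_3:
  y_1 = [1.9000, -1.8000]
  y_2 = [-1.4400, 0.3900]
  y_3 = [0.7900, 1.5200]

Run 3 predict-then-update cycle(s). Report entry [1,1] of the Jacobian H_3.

step 1: x^-=[-2.7200, -1.3000]  P^-=[0.6848 0.1110; 0.1110 0.5200]  H_jac=[-0.9124 0.0000; 0.0000 0.9636]  S=[0.9201 -0.1116; -0.1116 0.9228]  K=[-0.6749 0.0343; -0.0449 0.5375]  nu=[2.3092, -2.0675]  x^+=[-4.3494, -2.5150]  P^+=[0.2594 0.0255; 0.0255 0.2461]
step 2: x^-=[-5.1039, -2.5150]  P^-=[0.3968 0.0983; 0.0983 0.4061]  H_jac=[0.3816 0.0000; 0.0000 0.5864]  S=[0.4078 0.0080; 0.0080 0.5796]  K=[0.3695 0.0943; 0.0840 0.4097]  nu=[-2.3643, 1.2000]  x^+=[-5.8644, -2.2219]  P^+=[0.3354 0.0620; 0.0620 0.3054]
step 3: x^-=[-6.5309, -2.2219]  P^-=[0.5001 0.1526; 0.1526 0.4654]  H_jac=[0.9695 0.0000; 0.0000 0.7954]  S=[0.8200 0.1037; 0.1037 0.7345]  K=[0.5807 0.0833; 0.1188 0.4873]  nu=[1.0352, 2.1260]  x^+=[-5.7527, -1.0629]  P^+=[0.2084 0.0359; 0.0359 0.2674]

H_jac[1,1] = 0.7954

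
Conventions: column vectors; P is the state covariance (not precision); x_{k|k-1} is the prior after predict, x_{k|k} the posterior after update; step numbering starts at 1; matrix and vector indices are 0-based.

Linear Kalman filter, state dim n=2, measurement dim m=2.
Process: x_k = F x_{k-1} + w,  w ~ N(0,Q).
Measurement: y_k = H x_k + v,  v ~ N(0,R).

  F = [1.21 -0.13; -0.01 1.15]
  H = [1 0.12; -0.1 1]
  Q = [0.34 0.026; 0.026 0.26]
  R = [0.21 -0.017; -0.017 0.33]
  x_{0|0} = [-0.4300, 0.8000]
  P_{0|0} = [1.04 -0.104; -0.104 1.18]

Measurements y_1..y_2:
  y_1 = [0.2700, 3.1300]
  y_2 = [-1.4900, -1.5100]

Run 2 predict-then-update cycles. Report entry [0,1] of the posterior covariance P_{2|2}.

P_post[0,1] = -0.0222

step 1: x^-=[-0.6243, 0.9243]  P^-=[1.9153 -0.3078; -0.3078 1.8230]  S=[2.0777 -0.2939; -0.2939 2.2338]  K=[0.8890 -0.1066; 0.0759 0.8399]  nu=[0.7834, 2.1433]  x^+=[-0.1563, 2.7839]  P^+=[0.1922 -0.0311; -0.0311 0.2728]
step 2: x^-=[-0.5511, 3.2031]  P^-=[0.6358 -0.0604; -0.0604 0.6215]  S=[0.8403 -0.0657; -0.0657 0.9699]  K=[0.7420 -0.0776; 0.0678 0.6516]  nu=[-1.3233, -4.7682]  x^+=[-1.1631, 0.0065]  P^+=[0.1598 -0.0222; -0.0222 0.2116]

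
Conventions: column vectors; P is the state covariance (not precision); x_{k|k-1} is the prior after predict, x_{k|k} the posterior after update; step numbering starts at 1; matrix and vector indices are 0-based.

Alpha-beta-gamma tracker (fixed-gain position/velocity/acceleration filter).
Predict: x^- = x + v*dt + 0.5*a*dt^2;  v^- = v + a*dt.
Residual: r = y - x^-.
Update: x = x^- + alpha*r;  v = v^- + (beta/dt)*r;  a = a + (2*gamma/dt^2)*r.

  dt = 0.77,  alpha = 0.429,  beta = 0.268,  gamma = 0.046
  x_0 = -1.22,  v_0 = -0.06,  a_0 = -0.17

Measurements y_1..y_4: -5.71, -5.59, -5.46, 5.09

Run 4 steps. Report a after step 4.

a_post = 1.5026

step 1: x_pred=-1.3166  r=-4.3934  x^+=-3.2014  v^+=-1.7200  a^+=-0.8517
step 2: x_pred=-4.7783  r=-0.8117  x^+=-5.1265  v^+=-2.6584  a^+=-0.9777
step 3: x_pred=-7.4633  r=2.0033  x^+=-6.6039  v^+=-2.7139  a^+=-0.6668
step 4: x_pred=-8.8913  r=13.9813  x^+=-2.8933  v^+=1.6388  a^+=1.5026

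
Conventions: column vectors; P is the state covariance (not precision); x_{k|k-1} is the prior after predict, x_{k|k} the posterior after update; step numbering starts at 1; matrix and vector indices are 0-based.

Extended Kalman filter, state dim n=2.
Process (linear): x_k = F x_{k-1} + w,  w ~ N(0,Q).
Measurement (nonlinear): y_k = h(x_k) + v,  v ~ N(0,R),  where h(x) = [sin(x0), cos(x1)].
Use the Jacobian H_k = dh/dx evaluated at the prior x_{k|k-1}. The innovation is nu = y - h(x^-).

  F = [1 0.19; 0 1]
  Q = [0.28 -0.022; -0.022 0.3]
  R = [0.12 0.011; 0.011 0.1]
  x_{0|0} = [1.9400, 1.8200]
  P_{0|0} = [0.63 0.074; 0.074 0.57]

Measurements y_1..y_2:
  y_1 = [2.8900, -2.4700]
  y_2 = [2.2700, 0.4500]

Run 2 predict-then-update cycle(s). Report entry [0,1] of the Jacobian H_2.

step 1: x^-=[2.2858, 1.8200]  P^-=[0.9587 0.1603; 0.1603 0.8700]  H_jac=[-0.6556 0.0000; 0.0000 -0.9691]  S=[0.5321 0.1128; 0.1128 0.9171]  K=[-1.1760 -0.0247; -0.0026 -0.9190]  nu=[2.1349, -2.2234]  x^+=[-0.1701, 3.8578]  P^+=[0.2157 0.0159; 0.0159 0.0949]
step 2: x^-=[0.5629, 3.8578]  P^-=[0.5051 0.0119; 0.0119 0.3949]  H_jac=[0.8457 0.0000; 0.0000 0.6565]  S=[0.4813 0.0176; 0.0176 0.2702]  K=[0.8887 -0.0290; -0.0142 0.9604]  nu=[1.7364, 1.2043]  x^+=[2.0711, 4.9897]  P^+=[0.1257 0.0105; 0.0105 0.1460]

H_jac[0,1] = 0.0000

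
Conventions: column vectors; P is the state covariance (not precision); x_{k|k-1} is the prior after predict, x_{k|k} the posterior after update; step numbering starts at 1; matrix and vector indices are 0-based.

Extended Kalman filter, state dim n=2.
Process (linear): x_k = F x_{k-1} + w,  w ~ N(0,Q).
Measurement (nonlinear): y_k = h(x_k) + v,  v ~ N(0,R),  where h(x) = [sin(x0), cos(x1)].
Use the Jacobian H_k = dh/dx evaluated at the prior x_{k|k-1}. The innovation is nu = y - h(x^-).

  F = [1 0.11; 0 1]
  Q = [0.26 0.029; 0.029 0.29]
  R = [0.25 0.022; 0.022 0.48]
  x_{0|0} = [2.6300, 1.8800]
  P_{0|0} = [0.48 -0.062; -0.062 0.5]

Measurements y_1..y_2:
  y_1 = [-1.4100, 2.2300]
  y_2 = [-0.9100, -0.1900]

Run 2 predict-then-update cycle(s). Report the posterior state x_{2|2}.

x_post = [4.2218, 0.6363]

step 1: x^-=[2.8368, 1.8800]  P^-=[0.7324 0.0220; 0.0220 0.7900]  H_jac=[-0.9539 0.0000; 0.0000 -0.9526]  S=[0.9165 0.0420; 0.0420 1.1968]  K=[-0.7628 0.0093; 0.0059 -0.6290]  nu=[-1.7101, 2.5343]  x^+=[4.1647, 0.2759]  P^+=[0.1997 0.0130; 0.0130 0.3168]
step 2: x^-=[4.1950, 0.2759]  P^-=[0.4664 0.0768; 0.0768 0.6068]  H_jac=[-0.4946 0.0000; 0.0000 -0.2724]  S=[0.3641 0.0323; 0.0323 0.5250]  K=[-0.6335 -0.0008; -0.0768 -0.3101]  nu=[-0.0409, -1.1522]  x^+=[4.2218, 0.6363]  P^+=[0.3202 0.0526; 0.0526 0.5526]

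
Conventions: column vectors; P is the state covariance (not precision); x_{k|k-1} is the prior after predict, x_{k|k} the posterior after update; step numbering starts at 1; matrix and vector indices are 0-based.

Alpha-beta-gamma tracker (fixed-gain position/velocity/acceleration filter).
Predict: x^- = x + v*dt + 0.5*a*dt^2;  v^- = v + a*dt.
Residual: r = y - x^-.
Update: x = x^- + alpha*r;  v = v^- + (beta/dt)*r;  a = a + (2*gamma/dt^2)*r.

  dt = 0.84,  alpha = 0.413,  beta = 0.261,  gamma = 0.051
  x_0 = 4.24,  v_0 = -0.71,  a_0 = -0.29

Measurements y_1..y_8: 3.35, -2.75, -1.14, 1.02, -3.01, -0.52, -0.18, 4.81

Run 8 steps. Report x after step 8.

x_post = 1.9034

step 1: x_pred=3.5413  r=-0.1913  x^+=3.4623  v^+=-1.0130  a^+=-0.3177
step 2: x_pred=2.4993  r=-5.2493  x^+=0.3313  v^+=-2.9109  a^+=-1.0765
step 3: x_pred=-2.4936  r=1.3536  x^+=-1.9346  v^+=-3.3945  a^+=-0.8808
step 4: x_pred=-5.0967  r=6.1167  x^+=-2.5705  v^+=-2.2339  a^+=0.0034
step 5: x_pred=-4.4458  r=1.4358  x^+=-3.8528  v^+=-1.7849  a^+=0.2110
step 6: x_pred=-5.2777  r=4.7577  x^+=-3.3127  v^+=-0.1294  a^+=0.8987
step 7: x_pred=-3.1044  r=2.9244  x^+=-1.8966  v^+=1.5342  a^+=1.3215
step 8: x_pred=-0.1417  r=4.9517  x^+=1.9034  v^+=4.1828  a^+=2.0373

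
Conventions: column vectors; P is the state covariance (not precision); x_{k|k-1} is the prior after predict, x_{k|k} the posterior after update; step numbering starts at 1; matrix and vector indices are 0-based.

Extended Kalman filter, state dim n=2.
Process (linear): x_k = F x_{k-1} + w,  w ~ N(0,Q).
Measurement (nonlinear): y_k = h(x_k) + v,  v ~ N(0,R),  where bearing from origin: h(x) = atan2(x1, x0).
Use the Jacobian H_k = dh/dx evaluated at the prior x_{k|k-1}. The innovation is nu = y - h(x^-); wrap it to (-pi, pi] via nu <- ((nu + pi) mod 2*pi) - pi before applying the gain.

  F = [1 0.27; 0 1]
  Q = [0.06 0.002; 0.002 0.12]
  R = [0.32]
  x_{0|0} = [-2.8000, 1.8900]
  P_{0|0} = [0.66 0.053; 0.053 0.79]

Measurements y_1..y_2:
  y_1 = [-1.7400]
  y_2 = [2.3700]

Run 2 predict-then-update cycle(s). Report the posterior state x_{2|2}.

x_post = [-3.0828, 0.9191]

step 1: x^-=[-2.2897, 1.8900]  P^-=[0.8062 0.2683; 0.2683 0.9100]  H_jac=[-0.2144 -0.2598]  S=[0.4483]  K=[-0.5410; -0.6555]  nu=[2.0917]  x^+=[-3.4213, 0.5189]  P^+=[0.6750 0.1093; 0.1093 0.7173]
step 2: x^-=[-3.2812, 0.5189]  P^-=[0.8463 0.3050; 0.3050 0.8373]  H_jac=[-0.0470 -0.2973]  S=[0.4044]  K=[-0.3226; -0.6511]  nu=[-0.6148]  x^+=[-3.0828, 0.9191]  P^+=[0.8042 0.2200; 0.2200 0.6659]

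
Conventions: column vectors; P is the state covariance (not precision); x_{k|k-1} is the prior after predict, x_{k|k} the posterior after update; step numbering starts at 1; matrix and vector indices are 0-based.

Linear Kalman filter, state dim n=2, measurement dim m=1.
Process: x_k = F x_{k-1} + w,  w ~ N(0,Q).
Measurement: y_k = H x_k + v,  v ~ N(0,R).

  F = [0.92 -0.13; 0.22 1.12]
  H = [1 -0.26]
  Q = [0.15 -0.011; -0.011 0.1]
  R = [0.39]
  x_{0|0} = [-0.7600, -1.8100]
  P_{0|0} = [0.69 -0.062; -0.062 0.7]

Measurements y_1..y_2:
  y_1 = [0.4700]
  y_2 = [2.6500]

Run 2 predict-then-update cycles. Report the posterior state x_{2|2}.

x_post = [0.8960, -3.2707]

step 1: x^-=[-0.4639, -2.1944]  P^-=[0.7607 -0.0354; -0.0354 0.9809]  S=[1.2354]  K=[0.6232; -0.2351]  nu=[0.3634]  x^+=[-0.2375, -2.2798]  P^+=[0.2809 0.1456; 0.1456 0.9127]
step 2: x^-=[0.0779, -2.6056]  P^-=[0.3683 0.0588; 0.0588 1.3302]  S=[0.8177]  K=[0.4318; -0.3510]  nu=[1.8946]  x^+=[0.8960, -3.2707]  P^+=[0.2159 0.1828; 0.1828 1.2294]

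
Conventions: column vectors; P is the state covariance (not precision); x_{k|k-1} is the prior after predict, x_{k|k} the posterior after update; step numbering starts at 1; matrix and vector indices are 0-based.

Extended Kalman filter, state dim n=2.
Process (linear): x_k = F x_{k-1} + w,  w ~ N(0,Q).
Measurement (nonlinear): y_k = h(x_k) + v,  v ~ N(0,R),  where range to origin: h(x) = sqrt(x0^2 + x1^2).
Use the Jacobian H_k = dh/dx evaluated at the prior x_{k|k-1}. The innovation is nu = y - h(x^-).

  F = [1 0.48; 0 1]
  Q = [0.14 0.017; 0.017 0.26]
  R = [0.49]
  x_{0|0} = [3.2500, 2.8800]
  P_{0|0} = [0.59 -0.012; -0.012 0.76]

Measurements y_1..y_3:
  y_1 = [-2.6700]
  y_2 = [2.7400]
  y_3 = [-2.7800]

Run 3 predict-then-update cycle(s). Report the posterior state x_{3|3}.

step 1: x^-=[4.6324, 2.8800]  P^-=[0.8936 0.3698; 0.3698 1.0200]  H_jac=[0.8493 0.5280]  S=[1.7505]  K=[0.5451; 0.4871]  nu=[-8.1247]  x^+=[0.2039, -1.0773]  P^+=[0.3735 -0.0949; -0.0949 0.6047]
step 2: x^-=[-0.3133, -1.0773]  P^-=[0.5617 0.2123; 0.2123 0.8647]  H_jac=[-0.2792 -0.9602]  S=[1.4450]  K=[-0.2496; -0.6157]  nu=[1.6181]  x^+=[-0.7172, -2.0735]  P^+=[0.4717 -0.0098; -0.0098 0.3170]
step 3: x^-=[-1.7125, -2.0735]  P^-=[0.6753 0.1594; 0.1594 0.5770]  H_jac=[-0.6368 -0.7710]  S=[1.2634]  K=[-0.4377; -0.4325]  nu=[-5.4692]  x^+=[0.6812, 0.2919]  P^+=[0.4333 -0.0797; -0.0797 0.3407]

x_post = [0.6812, 0.2919]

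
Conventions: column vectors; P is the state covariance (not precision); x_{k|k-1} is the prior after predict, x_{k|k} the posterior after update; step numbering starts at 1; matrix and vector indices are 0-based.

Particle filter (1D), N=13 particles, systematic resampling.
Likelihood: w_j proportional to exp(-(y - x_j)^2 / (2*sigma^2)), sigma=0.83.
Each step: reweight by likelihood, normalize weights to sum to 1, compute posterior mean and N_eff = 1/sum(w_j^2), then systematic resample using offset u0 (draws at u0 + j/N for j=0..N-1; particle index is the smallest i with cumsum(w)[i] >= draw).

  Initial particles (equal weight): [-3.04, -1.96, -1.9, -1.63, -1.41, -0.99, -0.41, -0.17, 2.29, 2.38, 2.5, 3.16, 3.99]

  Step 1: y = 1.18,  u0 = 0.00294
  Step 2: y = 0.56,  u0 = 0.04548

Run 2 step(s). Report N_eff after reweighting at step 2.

N_eff = 5.9902

step 1: w=[0.0000, 0.0005, 0.0006, 0.0021, 0.0049, 0.0208, 0.1013, 0.1691, 0.2595, 0.2231, 0.1792, 0.0369, 0.0021]  mean=1.5947  Neff=5.2658  idx=[3, 6, 7, 7, 8, 8, 8, 8, 9, 9, 9, 10, 10]
step 2: w=[0.0112, 0.1836, 0.2469, 0.2469, 0.0414, 0.0414, 0.0414, 0.0414, 0.0328, 0.0328, 0.0328, 0.0237, 0.0237]  mean=0.5546  Neff=5.9902  idx=[1, 1, 2, 2, 2, 2, 3, 3, 3, 5, 7, 9, 11]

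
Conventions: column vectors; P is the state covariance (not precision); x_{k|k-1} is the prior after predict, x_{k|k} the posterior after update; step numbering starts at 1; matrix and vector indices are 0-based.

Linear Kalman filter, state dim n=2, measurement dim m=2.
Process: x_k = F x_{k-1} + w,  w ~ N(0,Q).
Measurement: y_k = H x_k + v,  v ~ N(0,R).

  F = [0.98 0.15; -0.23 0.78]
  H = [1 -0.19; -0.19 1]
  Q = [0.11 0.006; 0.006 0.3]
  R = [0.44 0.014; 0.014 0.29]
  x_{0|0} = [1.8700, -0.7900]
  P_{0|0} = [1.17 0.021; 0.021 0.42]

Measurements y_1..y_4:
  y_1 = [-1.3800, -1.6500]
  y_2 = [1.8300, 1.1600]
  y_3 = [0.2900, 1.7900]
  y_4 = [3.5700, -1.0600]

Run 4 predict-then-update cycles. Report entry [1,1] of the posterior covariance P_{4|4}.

P_post[1,1] = 0.1732

step 1: x^-=[1.7141, -1.0463]  P^-=[1.2493 -0.1933; -0.1933 0.6099]  S=[1.7847 -0.5395; -0.5395 1.0184]  K=[0.7058 -0.0490; 0.0223 0.6467]  nu=[-3.2929, -0.2780]  x^+=[-0.5962, -1.2994]  P^+=[0.3206 0.0566; 0.0566 0.1986]
step 2: x^-=[-0.7792, -0.8764]  P^-=[0.4390 -0.0017; -0.0017 0.4175]  S=[0.8947 -0.1505; -0.1505 0.7240]  K=[0.4883 -0.0161; 0.0067 0.5785]  nu=[2.4427, 1.8884]  x^+=[0.3833, 0.2325]  P^+=[0.2231 0.0446; 0.0446 0.1763]
step 3: x^-=[0.4105, 0.0932]  P^-=[0.3413 0.0089; 0.0089 0.4031]  S=[0.7925 -0.1182; -0.1182 0.7020]  K=[0.4274 -0.0077; -0.0001 0.5717]  nu=[-0.1028, 1.7748]  x^+=[0.3528, 1.1079]  P^+=[0.1957 0.0409; 0.0409 0.1736]
step 4: x^-=[0.5119, 0.7830]  P^-=[0.3139 0.0121; 0.0121 0.4013]  S=[0.7638 -0.1094; -0.1094 0.6980]  K=[0.4074 -0.0043; -0.0022 0.5712]  nu=[3.2069, -1.7458]  x^+=[1.8258, -0.2213]  P^+=[0.1868 0.0399; 0.0399 0.1732]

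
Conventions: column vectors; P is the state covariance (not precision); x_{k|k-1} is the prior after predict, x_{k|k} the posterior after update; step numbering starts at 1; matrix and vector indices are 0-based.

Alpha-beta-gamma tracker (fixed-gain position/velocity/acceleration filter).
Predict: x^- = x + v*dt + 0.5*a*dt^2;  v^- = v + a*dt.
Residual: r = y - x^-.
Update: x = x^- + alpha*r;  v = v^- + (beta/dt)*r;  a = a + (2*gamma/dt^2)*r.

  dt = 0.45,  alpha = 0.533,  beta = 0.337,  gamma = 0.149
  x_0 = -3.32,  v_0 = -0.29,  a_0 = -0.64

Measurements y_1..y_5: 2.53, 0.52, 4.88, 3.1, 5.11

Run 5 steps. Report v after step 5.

step 1: x_pred=-3.5153  r=6.0453  x^+=-0.2932  v^+=3.9493  a^+=8.2563
step 2: x_pred=2.3200  r=-1.8000  x^+=1.3606  v^+=6.3166  a^+=5.6075
step 3: x_pred=4.7708  r=0.1092  x^+=4.8290  v^+=8.9217  a^+=5.7681
step 4: x_pred=9.4278  r=-6.3278  x^+=6.0551  v^+=6.7786  a^+=-3.5439
step 5: x_pred=8.7466  r=-3.6366  x^+=6.8083  v^+=2.4604  a^+=-8.8956

v_post = 2.4604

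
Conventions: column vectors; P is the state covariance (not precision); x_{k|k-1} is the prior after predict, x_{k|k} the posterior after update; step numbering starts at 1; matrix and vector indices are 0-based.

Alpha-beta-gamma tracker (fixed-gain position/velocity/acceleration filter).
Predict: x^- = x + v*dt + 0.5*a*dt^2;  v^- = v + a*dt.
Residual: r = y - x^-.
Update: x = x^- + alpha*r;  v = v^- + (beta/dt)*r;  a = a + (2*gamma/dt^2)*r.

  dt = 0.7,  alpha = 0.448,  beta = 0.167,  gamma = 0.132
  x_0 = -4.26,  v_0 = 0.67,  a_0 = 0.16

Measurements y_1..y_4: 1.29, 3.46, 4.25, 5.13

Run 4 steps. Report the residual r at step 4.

step 1: x_pred=-3.7518  r=5.0418  x^+=-1.4931  v^+=1.9848  a^+=2.8764
step 2: x_pred=0.6010  r=2.8590  x^+=1.8818  v^+=4.6804  a^+=4.4167
step 3: x_pred=6.2402  r=-1.9902  x^+=5.3486  v^+=7.2973  a^+=3.3445
step 4: x_pred=11.2761  r=-6.1461  x^+=8.5226  v^+=8.1721  a^+=0.0331

resid = -6.1461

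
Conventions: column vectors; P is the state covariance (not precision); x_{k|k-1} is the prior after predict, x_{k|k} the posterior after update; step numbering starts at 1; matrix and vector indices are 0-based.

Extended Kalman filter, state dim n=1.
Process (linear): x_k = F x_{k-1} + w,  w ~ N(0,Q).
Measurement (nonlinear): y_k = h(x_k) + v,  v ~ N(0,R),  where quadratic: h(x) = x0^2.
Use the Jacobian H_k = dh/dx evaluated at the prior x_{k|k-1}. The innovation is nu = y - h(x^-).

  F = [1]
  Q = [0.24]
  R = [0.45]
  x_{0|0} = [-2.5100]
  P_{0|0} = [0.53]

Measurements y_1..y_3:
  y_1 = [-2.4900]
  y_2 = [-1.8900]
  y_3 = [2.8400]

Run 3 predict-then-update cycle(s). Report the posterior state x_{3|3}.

step 1: x^-=[-2.5100]  P^-=[0.7700]  H_jac=[-5.0200]  S=[19.8543]  K=[-0.1947]  nu=[-8.7901]  x^+=[-0.7987]  P^+=[0.0175]
step 2: x^-=[-0.7987]  P^-=[0.2575]  H_jac=[-1.5973]  S=[1.1069]  K=[-0.3715]  nu=[-2.5279]  x^+=[0.1405]  P^+=[0.1047]
step 3: x^-=[0.1405]  P^-=[0.3447]  H_jac=[0.2810]  S=[0.4772]  K=[0.2030]  nu=[2.8203]  x^+=[0.7129]  P^+=[0.3250]

x_post = [0.7129]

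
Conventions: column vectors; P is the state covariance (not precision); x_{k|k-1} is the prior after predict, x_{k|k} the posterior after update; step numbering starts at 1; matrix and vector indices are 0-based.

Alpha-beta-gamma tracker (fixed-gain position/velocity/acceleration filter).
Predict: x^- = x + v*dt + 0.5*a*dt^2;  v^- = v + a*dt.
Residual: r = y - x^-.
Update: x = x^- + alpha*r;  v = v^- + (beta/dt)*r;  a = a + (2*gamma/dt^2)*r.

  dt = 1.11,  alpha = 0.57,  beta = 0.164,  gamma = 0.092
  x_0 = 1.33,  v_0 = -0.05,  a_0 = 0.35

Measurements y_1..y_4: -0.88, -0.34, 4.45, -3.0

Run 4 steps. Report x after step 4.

x_post = -0.2489

step 1: x_pred=1.4901  r=-2.3701  x^+=0.1392  v^+=-0.0117  a^+=-0.0039
step 2: x_pred=0.1238  r=-0.4638  x^+=-0.1406  v^+=-0.0846  a^+=-0.0732
step 3: x_pred=-0.2796  r=4.7296  x^+=2.4163  v^+=0.5329  a^+=0.6331
step 4: x_pred=3.3979  r=-6.3979  x^+=-0.2489  v^+=0.2904  a^+=-0.3223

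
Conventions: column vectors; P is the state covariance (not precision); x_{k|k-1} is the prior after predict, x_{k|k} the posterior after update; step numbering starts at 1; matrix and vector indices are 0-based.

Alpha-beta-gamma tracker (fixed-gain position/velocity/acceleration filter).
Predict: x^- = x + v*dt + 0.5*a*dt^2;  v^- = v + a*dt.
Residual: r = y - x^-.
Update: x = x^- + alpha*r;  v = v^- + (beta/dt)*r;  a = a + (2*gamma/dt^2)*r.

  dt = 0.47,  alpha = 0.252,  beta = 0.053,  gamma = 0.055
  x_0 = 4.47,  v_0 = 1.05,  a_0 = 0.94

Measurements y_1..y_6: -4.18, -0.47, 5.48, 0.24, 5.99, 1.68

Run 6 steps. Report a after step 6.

step 1: x_pred=5.0673  r=-9.2473  x^+=2.7370  v^+=0.4490  a^+=-3.6648
step 2: x_pred=2.5433  r=-3.0133  x^+=1.7839  v^+=-1.6132  a^+=-5.1653
step 3: x_pred=0.4552  r=5.0248  x^+=1.7214  v^+=-3.4743  a^+=-2.6631
step 4: x_pred=-0.2056  r=0.4456  x^+=-0.0933  v^+=-4.6757  a^+=-2.4412
step 5: x_pred=-2.5606  r=8.5506  x^+=-0.4058  v^+=-4.8589  a^+=1.8166
step 6: x_pred=-2.4889  r=4.1689  x^+=-1.4383  v^+=-3.5350  a^+=3.8926

a_post = 3.8926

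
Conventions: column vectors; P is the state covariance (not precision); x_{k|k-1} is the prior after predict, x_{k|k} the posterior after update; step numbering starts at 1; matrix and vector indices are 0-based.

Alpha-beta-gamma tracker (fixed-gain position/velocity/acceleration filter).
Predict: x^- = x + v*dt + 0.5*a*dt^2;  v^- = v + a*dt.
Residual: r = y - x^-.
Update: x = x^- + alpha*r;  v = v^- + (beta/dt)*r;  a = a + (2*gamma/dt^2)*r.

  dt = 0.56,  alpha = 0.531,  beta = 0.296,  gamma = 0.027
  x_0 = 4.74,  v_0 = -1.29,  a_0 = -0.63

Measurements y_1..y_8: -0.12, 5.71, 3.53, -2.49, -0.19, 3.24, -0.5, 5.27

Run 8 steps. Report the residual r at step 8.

resid = 5.3081

step 1: x_pred=3.9188  r=-4.0388  x^+=1.7742  v^+=-3.7776  a^+=-1.3255
step 2: x_pred=-0.5491  r=6.2591  x^+=2.7745  v^+=-1.2115  a^+=-0.2477
step 3: x_pred=2.0572  r=1.4728  x^+=2.8393  v^+=-0.5717  a^+=0.0059
step 4: x_pred=2.5200  r=-5.0100  x^+=-0.1403  v^+=-3.2166  a^+=-0.8568
step 5: x_pred=-2.0759  r=1.8859  x^+=-1.0745  v^+=-2.6995  a^+=-0.5320
step 6: x_pred=-2.6696  r=5.9096  x^+=0.4684  v^+=0.1262  a^+=0.4856
step 7: x_pred=0.6152  r=-1.1152  x^+=0.0230  v^+=-0.1913  a^+=0.2935
step 8: x_pred=-0.0381  r=5.3081  x^+=2.7805  v^+=2.7788  a^+=1.2076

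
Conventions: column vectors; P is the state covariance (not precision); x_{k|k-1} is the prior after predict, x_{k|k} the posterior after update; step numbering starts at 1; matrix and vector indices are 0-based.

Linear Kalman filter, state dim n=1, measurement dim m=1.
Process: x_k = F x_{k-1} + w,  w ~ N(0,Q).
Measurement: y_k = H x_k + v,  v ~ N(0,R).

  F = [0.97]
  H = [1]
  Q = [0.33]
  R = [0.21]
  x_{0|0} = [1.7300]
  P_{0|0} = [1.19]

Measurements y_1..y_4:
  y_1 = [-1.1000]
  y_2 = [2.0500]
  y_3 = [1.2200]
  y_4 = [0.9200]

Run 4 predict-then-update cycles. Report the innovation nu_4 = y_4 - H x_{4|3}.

innov = [-0.2559]

step 1: x^-=[1.6781]  P^-=[1.4497]  S=[1.6597]  K=[0.8735]  nu=[-2.7781]  x^+=[-0.7485]  P^+=[0.1834]
step 2: x^-=[-0.7260]  P^-=[0.5026]  S=[0.7126]  K=[0.7053]  nu=[2.7760]  x^+=[1.2319]  P^+=[0.1481]
step 3: x^-=[1.1949]  P^-=[0.4694]  S=[0.6794]  K=[0.6909]  nu=[0.0251]  x^+=[1.2123]  P^+=[0.1451]
step 4: x^-=[1.1759]  P^-=[0.4665]  S=[0.6765]  K=[0.6896]  nu=[-0.2559]  x^+=[0.9994]  P^+=[0.1448]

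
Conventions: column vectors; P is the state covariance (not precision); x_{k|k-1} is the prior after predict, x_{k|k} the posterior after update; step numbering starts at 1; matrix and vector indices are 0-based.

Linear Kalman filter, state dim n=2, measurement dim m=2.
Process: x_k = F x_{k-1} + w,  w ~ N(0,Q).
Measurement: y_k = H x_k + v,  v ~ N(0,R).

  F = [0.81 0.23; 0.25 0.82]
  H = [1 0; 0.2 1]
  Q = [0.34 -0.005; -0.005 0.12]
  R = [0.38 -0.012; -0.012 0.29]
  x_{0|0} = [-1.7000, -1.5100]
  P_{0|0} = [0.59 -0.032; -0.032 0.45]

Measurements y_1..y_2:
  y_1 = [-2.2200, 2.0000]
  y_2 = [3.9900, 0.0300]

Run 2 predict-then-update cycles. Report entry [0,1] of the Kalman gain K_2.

step 1: x^-=[-1.7243, -1.6632]  P^-=[0.7390 0.1763; 0.1763 0.4463]  S=[1.1190 0.3120; 0.3120 0.8364]  K=[0.6165 0.1574; -0.0034 0.5771]  nu=[-0.4957, 4.0081]  x^+=[-1.3989, 0.6514]  P^+=[0.2324 -0.0082; -0.0082 0.1690]
step 2: x^-=[-0.9833, 0.1844]  P^-=[0.4983 0.0680; 0.0680 0.2448]  S=[0.8783 0.1557; 0.1557 0.5819]  K=[0.5420 0.1431; -0.0013 0.4444]  nu=[4.9733, 0.0423]  x^+=[1.7183, 0.1965]  P^+=[0.2042 -0.0058; -0.0058 0.1301]

K[0,1] = 0.1431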